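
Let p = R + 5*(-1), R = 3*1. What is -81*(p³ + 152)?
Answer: -11664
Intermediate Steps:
R = 3
p = -2 (p = 3 + 5*(-1) = 3 - 5 = -2)
-81*(p³ + 152) = -81*((-2)³ + 152) = -81*(-8 + 152) = -81*144 = -11664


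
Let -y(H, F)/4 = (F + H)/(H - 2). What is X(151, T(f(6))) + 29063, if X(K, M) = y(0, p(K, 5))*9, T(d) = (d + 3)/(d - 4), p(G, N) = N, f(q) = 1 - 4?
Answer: 29153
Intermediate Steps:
f(q) = -3
y(H, F) = -4*(F + H)/(-2 + H) (y(H, F) = -4*(F + H)/(H - 2) = -4*(F + H)/(-2 + H))
T(d) = (3 + d)/(-4 + d)
X(K, M) = 90 (X(K, M) = (4*(-1*5 - 1*0)/(-2 + 0))*9 = (4*(-5 + 0)/(-2))*9 = (4*(-1/2)*(-5))*9 = 10*9 = 90)
X(151, T(f(6))) + 29063 = 90 + 29063 = 29153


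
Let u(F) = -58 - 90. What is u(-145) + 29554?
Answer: 29406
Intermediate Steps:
u(F) = -148
u(-145) + 29554 = -148 + 29554 = 29406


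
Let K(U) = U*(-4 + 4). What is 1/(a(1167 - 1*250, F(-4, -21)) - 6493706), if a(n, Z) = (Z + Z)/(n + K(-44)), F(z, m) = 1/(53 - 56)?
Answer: -2751/17864185208 ≈ -1.5400e-7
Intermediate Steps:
K(U) = 0 (K(U) = U*0 = 0)
F(z, m) = -1/3 (F(z, m) = 1/(-3) = -1/3)
a(n, Z) = 2*Z/n (a(n, Z) = (Z + Z)/(n + 0) = (2*Z)/n = 2*Z/n)
1/(a(1167 - 1*250, F(-4, -21)) - 6493706) = 1/(2*(-1/3)/(1167 - 1*250) - 6493706) = 1/(2*(-1/3)/(1167 - 250) - 6493706) = 1/(2*(-1/3)/917 - 6493706) = 1/(2*(-1/3)*(1/917) - 6493706) = 1/(-2/2751 - 6493706) = 1/(-17864185208/2751) = -2751/17864185208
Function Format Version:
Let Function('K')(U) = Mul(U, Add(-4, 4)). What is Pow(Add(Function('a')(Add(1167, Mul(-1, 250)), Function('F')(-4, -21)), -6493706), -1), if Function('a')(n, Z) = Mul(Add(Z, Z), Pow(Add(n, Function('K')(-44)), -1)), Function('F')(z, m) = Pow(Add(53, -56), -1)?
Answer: Rational(-2751, 17864185208) ≈ -1.5400e-7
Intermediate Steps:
Function('K')(U) = 0 (Function('K')(U) = Mul(U, 0) = 0)
Function('F')(z, m) = Rational(-1, 3) (Function('F')(z, m) = Pow(-3, -1) = Rational(-1, 3))
Function('a')(n, Z) = Mul(2, Z, Pow(n, -1)) (Function('a')(n, Z) = Mul(Add(Z, Z), Pow(Add(n, 0), -1)) = Mul(Mul(2, Z), Pow(n, -1)) = Mul(2, Z, Pow(n, -1)))
Pow(Add(Function('a')(Add(1167, Mul(-1, 250)), Function('F')(-4, -21)), -6493706), -1) = Pow(Add(Mul(2, Rational(-1, 3), Pow(Add(1167, Mul(-1, 250)), -1)), -6493706), -1) = Pow(Add(Mul(2, Rational(-1, 3), Pow(Add(1167, -250), -1)), -6493706), -1) = Pow(Add(Mul(2, Rational(-1, 3), Pow(917, -1)), -6493706), -1) = Pow(Add(Mul(2, Rational(-1, 3), Rational(1, 917)), -6493706), -1) = Pow(Add(Rational(-2, 2751), -6493706), -1) = Pow(Rational(-17864185208, 2751), -1) = Rational(-2751, 17864185208)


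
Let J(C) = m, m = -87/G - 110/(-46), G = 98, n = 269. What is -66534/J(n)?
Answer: -149967636/3389 ≈ -44251.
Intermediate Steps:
m = 3389/2254 (m = -87/98 - 110/(-46) = -87*1/98 - 110*(-1/46) = -87/98 + 55/23 = 3389/2254 ≈ 1.5035)
J(C) = 3389/2254
-66534/J(n) = -66534/3389/2254 = -66534*2254/3389 = -149967636/3389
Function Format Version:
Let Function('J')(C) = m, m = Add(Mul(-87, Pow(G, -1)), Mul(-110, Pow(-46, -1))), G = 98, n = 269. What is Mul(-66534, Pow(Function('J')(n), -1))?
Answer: Rational(-149967636, 3389) ≈ -44251.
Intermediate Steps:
m = Rational(3389, 2254) (m = Add(Mul(-87, Pow(98, -1)), Mul(-110, Pow(-46, -1))) = Add(Mul(-87, Rational(1, 98)), Mul(-110, Rational(-1, 46))) = Add(Rational(-87, 98), Rational(55, 23)) = Rational(3389, 2254) ≈ 1.5035)
Function('J')(C) = Rational(3389, 2254)
Mul(-66534, Pow(Function('J')(n), -1)) = Mul(-66534, Pow(Rational(3389, 2254), -1)) = Mul(-66534, Rational(2254, 3389)) = Rational(-149967636, 3389)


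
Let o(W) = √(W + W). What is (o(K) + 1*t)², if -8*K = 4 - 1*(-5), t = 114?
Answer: 51975/4 + 342*I ≈ 12994.0 + 342.0*I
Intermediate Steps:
K = -9/8 (K = -(4 - 1*(-5))/8 = -(4 + 5)/8 = -⅛*9 = -9/8 ≈ -1.1250)
o(W) = √2*√W (o(W) = √(2*W) = √2*√W)
(o(K) + 1*t)² = (√2*√(-9/8) + 1*114)² = (√2*(3*I*√2/4) + 114)² = (3*I/2 + 114)² = (114 + 3*I/2)²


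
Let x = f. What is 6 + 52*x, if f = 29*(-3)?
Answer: -4518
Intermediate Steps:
f = -87
x = -87
6 + 52*x = 6 + 52*(-87) = 6 - 4524 = -4518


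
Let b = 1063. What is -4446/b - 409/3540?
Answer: -16173607/3763020 ≈ -4.2980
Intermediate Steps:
-4446/b - 409/3540 = -4446/1063 - 409/3540 = -16173607/3763020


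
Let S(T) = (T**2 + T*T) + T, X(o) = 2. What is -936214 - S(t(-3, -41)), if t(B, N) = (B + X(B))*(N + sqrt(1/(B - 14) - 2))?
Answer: -15973419/17 + 165*I*sqrt(595)/17 ≈ -9.3961e+5 + 236.75*I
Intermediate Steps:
t(B, N) = (2 + B)*(N + sqrt(-2 + 1/(-14 + B))) (t(B, N) = (B + 2)*(N + sqrt(1/(B - 14) - 2)) = (2 + B)*(N + sqrt(1/(-14 + B) - 2)) = (2 + B)*(N + sqrt(-2 + 1/(-14 + B))))
S(T) = T + 2*T**2 (S(T) = (T**2 + T**2) + T = 2*T**2 + T = T + 2*T**2)
-936214 - S(t(-3, -41)) = -936214 - (2*(-41) + 2*sqrt((29 - 2*(-3))/(-14 - 3)) - 3*(-41) - 3*sqrt(29 - 2*(-3))*(I*sqrt(17)/17))*(1 + 2*(2*(-41) + 2*sqrt((29 - 2*(-3))/(-14 - 3)) - 3*(-41) - 3*sqrt(29 - 2*(-3))*(I*sqrt(17)/17))) = -936214 - (-82 + 2*sqrt((29 + 6)/(-17)) + 123 - 3*sqrt(29 + 6)*(I*sqrt(17)/17))*(1 + 2*(-82 + 2*sqrt((29 + 6)/(-17)) + 123 - 3*sqrt(29 + 6)*(I*sqrt(17)/17))) = -936214 - (-82 + 2*sqrt(-1/17*35) + 123 - 3*I*sqrt(595)/17)*(1 + 2*(-82 + 2*sqrt(-1/17*35) + 123 - 3*I*sqrt(595)/17)) = -936214 - (-82 + 2*sqrt(-35/17) + 123 - 3*I*sqrt(595)/17)*(1 + 2*(-82 + 2*sqrt(-35/17) + 123 - 3*I*sqrt(595)/17)) = -936214 - (-82 + 2*(I*sqrt(595)/17) + 123 - 3*I*sqrt(595)/17)*(1 + 2*(-82 + 2*(I*sqrt(595)/17) + 123 - 3*I*sqrt(595)/17)) = -936214 - (-82 + 2*I*sqrt(595)/17 + 123 - 3*I*sqrt(595)/17)*(1 + 2*(-82 + 2*I*sqrt(595)/17 + 123 - 3*I*sqrt(595)/17)) = -936214 - (41 - I*sqrt(595)/17)*(1 + 2*(41 - I*sqrt(595)/17)) = -936214 - (41 - I*sqrt(595)/17)*(1 + (82 - 2*I*sqrt(595)/17)) = -936214 - (41 - I*sqrt(595)/17)*(83 - 2*I*sqrt(595)/17)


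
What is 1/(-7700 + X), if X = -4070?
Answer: -1/11770 ≈ -8.4962e-5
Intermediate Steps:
1/(-7700 + X) = 1/(-7700 - 4070) = 1/(-11770) = -1/11770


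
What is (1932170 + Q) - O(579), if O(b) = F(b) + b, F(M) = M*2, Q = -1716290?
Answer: 214143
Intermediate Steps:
F(M) = 2*M
O(b) = 3*b (O(b) = 2*b + b = 3*b)
(1932170 + Q) - O(579) = (1932170 - 1716290) - 3*579 = 215880 - 1*1737 = 215880 - 1737 = 214143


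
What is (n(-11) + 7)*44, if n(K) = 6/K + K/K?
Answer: 328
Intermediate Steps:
n(K) = 1 + 6/K (n(K) = 6/K + 1 = 1 + 6/K)
(n(-11) + 7)*44 = ((6 - 11)/(-11) + 7)*44 = (-1/11*(-5) + 7)*44 = (5/11 + 7)*44 = (82/11)*44 = 328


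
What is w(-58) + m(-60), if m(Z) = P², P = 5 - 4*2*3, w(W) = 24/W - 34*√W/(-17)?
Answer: 10457/29 + 2*I*√58 ≈ 360.59 + 15.232*I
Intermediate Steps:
w(W) = 2*√W + 24/W (w(W) = 24/W - 34*√W*(-1/17) = 24/W + 2*√W = 2*√W + 24/W)
P = -19 (P = 5 - 8*3 = 5 - 1*24 = 5 - 24 = -19)
m(Z) = 361 (m(Z) = (-19)² = 361)
w(-58) + m(-60) = 2*(12 + (-58)^(3/2))/(-58) + 361 = 2*(-1/58)*(12 - 58*I*√58) + 361 = (-12/29 + 2*I*√58) + 361 = 10457/29 + 2*I*√58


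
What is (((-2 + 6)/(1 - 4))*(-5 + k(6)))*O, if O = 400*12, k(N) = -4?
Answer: 57600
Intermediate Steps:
O = 4800
(((-2 + 6)/(1 - 4))*(-5 + k(6)))*O = (((-2 + 6)/(1 - 4))*(-5 - 4))*4800 = ((4/(-3))*(-9))*4800 = ((4*(-1/3))*(-9))*4800 = -4/3*(-9)*4800 = 12*4800 = 57600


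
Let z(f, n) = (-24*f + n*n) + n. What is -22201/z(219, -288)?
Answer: -22201/77400 ≈ -0.28683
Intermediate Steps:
z(f, n) = n + n² - 24*f (z(f, n) = (-24*f + n²) + n = (n² - 24*f) + n = n + n² - 24*f)
-22201/z(219, -288) = -22201/(-288 + (-288)² - 24*219) = -22201/(-288 + 82944 - 5256) = -22201/77400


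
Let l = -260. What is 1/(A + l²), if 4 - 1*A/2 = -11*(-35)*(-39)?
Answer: 1/97638 ≈ 1.0242e-5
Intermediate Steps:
A = 30038 (A = 8 - 2*(-11*(-35))*(-39) = 8 - 770*(-39) = 8 - 2*(-15015) = 8 + 30030 = 30038)
1/(A + l²) = 1/(30038 + (-260)²) = 1/(30038 + 67600) = 1/97638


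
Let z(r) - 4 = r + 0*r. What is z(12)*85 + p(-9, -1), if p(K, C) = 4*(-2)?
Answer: 1352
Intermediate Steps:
p(K, C) = -8
z(r) = 4 + r (z(r) = 4 + (r + 0*r) = 4 + (r + 0) = 4 + r)
z(12)*85 + p(-9, -1) = (4 + 12)*85 - 8 = 16*85 - 8 = 1360 - 8 = 1352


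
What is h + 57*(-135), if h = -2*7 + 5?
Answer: -7704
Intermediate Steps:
h = -9 (h = -14 + 5 = -9)
h + 57*(-135) = -9 + 57*(-135) = -9 - 7695 = -7704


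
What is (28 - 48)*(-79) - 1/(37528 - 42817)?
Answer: 8356621/5289 ≈ 1580.0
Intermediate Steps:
(28 - 48)*(-79) - 1/(37528 - 42817) = -20*(-79) - 1/(-5289) = 1580 - 1*(-1/5289) = 1580 + 1/5289 = 8356621/5289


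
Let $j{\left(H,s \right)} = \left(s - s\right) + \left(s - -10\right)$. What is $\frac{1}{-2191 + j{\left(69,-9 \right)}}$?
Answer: $- \frac{1}{2190} \approx -0.00045662$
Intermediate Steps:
$j{\left(H,s \right)} = 10 + s$ ($j{\left(H,s \right)} = 0 + \left(s + 10\right) = 0 + \left(10 + s\right) = 10 + s$)
$\frac{1}{-2191 + j{\left(69,-9 \right)}} = \frac{1}{-2191 + \left(10 - 9\right)} = \frac{1}{-2191 + 1} = \frac{1}{-2190} = - \frac{1}{2190}$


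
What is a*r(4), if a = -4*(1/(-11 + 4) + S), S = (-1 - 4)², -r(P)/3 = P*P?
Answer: 33408/7 ≈ 4772.6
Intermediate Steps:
r(P) = -3*P² (r(P) = -3*P*P = -3*P²)
S = 25 (S = (-5)² = 25)
a = -696/7 (a = -4*(1/(-11 + 4) + 25) = -4*(1/(-7) + 25) = -4*(-⅐ + 25) = -4*174/7 = -696/7 ≈ -99.429)
a*r(4) = -(-2088)*4²/7 = -(-2088)*16/7 = -696/7*(-48) = 33408/7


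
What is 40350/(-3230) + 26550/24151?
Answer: -88873635/7800773 ≈ -11.393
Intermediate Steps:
40350/(-3230) + 26550/24151 = 40350*(-1/3230) + 26550*(1/24151) = -4035/323 + 26550/24151 = -88873635/7800773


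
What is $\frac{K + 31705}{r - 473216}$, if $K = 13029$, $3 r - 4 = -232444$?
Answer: $- \frac{22367}{275348} \approx -0.081232$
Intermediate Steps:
$r = -77480$ ($r = \frac{4}{3} + \frac{1}{3} \left(-232444\right) = \frac{4}{3} - \frac{232444}{3} = -77480$)
$\frac{K + 31705}{r - 473216} = \frac{13029 + 31705}{-77480 - 473216} = \frac{44734}{-550696} = 44734 \left(- \frac{1}{550696}\right) = - \frac{22367}{275348}$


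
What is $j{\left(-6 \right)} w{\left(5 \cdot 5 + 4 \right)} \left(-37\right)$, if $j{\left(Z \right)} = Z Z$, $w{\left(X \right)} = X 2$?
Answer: $-77256$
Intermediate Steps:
$w{\left(X \right)} = 2 X$
$j{\left(Z \right)} = Z^{2}$
$j{\left(-6 \right)} w{\left(5 \cdot 5 + 4 \right)} \left(-37\right) = \left(-6\right)^{2} \cdot 2 \left(5 \cdot 5 + 4\right) \left(-37\right) = 36 \cdot 2 \left(25 + 4\right) \left(-37\right) = 36 \cdot 2 \cdot 29 \left(-37\right) = 36 \cdot 58 \left(-37\right) = 2088 \left(-37\right) = -77256$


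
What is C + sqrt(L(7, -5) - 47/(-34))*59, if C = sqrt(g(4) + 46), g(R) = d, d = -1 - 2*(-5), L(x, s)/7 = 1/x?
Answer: sqrt(55) + 531*sqrt(34)/34 ≈ 98.482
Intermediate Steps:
L(x, s) = 7/x
d = 9 (d = -1 + 10 = 9)
g(R) = 9
C = sqrt(55) (C = sqrt(9 + 46) = sqrt(55) ≈ 7.4162)
C + sqrt(L(7, -5) - 47/(-34))*59 = sqrt(55) + sqrt(7/7 - 47/(-34))*59 = sqrt(55) + sqrt(7*(1/7) - 47*(-1/34))*59 = sqrt(55) + sqrt(1 + 47/34)*59 = sqrt(55) + sqrt(81/34)*59 = sqrt(55) + (9*sqrt(34)/34)*59 = sqrt(55) + 531*sqrt(34)/34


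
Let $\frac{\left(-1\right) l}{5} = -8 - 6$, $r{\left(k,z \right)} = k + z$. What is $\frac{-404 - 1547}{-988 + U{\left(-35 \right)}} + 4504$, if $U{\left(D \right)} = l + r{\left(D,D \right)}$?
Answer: $\frac{4451903}{988} \approx 4506.0$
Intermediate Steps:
$l = 70$ ($l = - 5 \left(-8 - 6\right) = \left(-5\right) \left(-14\right) = 70$)
$U{\left(D \right)} = 70 + 2 D$ ($U{\left(D \right)} = 70 + \left(D + D\right) = 70 + 2 D$)
$\frac{-404 - 1547}{-988 + U{\left(-35 \right)}} + 4504 = \frac{-404 - 1547}{-988 + \left(70 + 2 \left(-35\right)\right)} + 4504 = - \frac{1951}{-988 + \left(70 - 70\right)} + 4504 = - \frac{1951}{-988 + 0} + 4504 = - \frac{1951}{-988} + 4504 = \left(-1951\right) \left(- \frac{1}{988}\right) + 4504 = \frac{1951}{988} + 4504 = \frac{4451903}{988}$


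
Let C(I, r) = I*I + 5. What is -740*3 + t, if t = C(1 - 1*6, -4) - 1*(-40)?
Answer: -2150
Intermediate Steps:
C(I, r) = 5 + I**2 (C(I, r) = I**2 + 5 = 5 + I**2)
t = 70 (t = (5 + (1 - 1*6)**2) - 1*(-40) = (5 + (1 - 6)**2) + 40 = (5 + (-5)**2) + 40 = (5 + 25) + 40 = 30 + 40 = 70)
-740*3 + t = -740*3 + 70 = -148*15 + 70 = -2220 + 70 = -2150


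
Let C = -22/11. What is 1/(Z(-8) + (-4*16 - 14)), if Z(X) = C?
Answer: -1/80 ≈ -0.012500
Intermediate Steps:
C = -2 (C = -22*1/11 = -2)
Z(X) = -2
1/(Z(-8) + (-4*16 - 14)) = 1/(-2 + (-4*16 - 14)) = 1/(-2 + (-64 - 14)) = 1/(-2 - 78) = 1/(-80) = -1/80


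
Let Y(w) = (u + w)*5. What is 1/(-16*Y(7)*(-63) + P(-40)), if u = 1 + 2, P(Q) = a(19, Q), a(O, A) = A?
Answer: 1/50360 ≈ 1.9857e-5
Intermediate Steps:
P(Q) = Q
u = 3
Y(w) = 15 + 5*w (Y(w) = (3 + w)*5 = 15 + 5*w)
1/(-16*Y(7)*(-63) + P(-40)) = 1/(-16*(15 + 5*7)*(-63) - 40) = 1/(-16*(15 + 35)*(-63) - 40) = 1/(-16*50*(-63) - 40) = 1/(-800*(-63) - 40) = 1/(50400 - 40) = 1/50360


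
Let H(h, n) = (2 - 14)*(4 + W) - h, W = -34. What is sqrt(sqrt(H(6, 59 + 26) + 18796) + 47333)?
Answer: sqrt(47333 + 5*sqrt(766)) ≈ 217.88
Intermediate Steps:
H(h, n) = 360 - h (H(h, n) = (2 - 14)*(4 - 34) - h = -12*(-30) - h = 360 - h)
sqrt(sqrt(H(6, 59 + 26) + 18796) + 47333) = sqrt(sqrt((360 - 1*6) + 18796) + 47333) = sqrt(sqrt((360 - 6) + 18796) + 47333) = sqrt(sqrt(354 + 18796) + 47333) = sqrt(sqrt(19150) + 47333) = sqrt(5*sqrt(766) + 47333) = sqrt(47333 + 5*sqrt(766))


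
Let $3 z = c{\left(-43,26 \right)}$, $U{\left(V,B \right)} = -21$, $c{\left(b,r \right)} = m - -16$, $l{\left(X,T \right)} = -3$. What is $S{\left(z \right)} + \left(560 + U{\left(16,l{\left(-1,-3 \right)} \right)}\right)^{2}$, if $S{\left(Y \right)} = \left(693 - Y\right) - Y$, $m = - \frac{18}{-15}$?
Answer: $\frac{4368038}{15} \approx 2.912 \cdot 10^{5}$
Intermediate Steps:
$m = \frac{6}{5}$ ($m = \left(-18\right) \left(- \frac{1}{15}\right) = \frac{6}{5} \approx 1.2$)
$c{\left(b,r \right)} = \frac{86}{5}$ ($c{\left(b,r \right)} = \frac{6}{5} - -16 = \frac{6}{5} + 16 = \frac{86}{5}$)
$z = \frac{86}{15}$ ($z = \frac{1}{3} \cdot \frac{86}{5} = \frac{86}{15} \approx 5.7333$)
$S{\left(Y \right)} = 693 - 2 Y$
$S{\left(z \right)} + \left(560 + U{\left(16,l{\left(-1,-3 \right)} \right)}\right)^{2} = \left(693 - \frac{172}{15}\right) + \left(560 - 21\right)^{2} = \left(693 - \frac{172}{15}\right) + 539^{2} = \frac{10223}{15} + 290521 = \frac{4368038}{15}$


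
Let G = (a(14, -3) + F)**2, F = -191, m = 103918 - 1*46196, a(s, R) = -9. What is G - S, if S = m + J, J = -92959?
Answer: 75237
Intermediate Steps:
m = 57722 (m = 103918 - 46196 = 57722)
G = 40000 (G = (-9 - 191)**2 = (-200)**2 = 40000)
S = -35237 (S = 57722 - 92959 = -35237)
G - S = 40000 - 1*(-35237) = 40000 + 35237 = 75237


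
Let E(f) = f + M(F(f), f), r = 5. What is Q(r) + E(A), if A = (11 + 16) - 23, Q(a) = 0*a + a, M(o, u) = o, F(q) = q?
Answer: 13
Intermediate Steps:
Q(a) = a (Q(a) = 0 + a = a)
A = 4 (A = 27 - 23 = 4)
E(f) = 2*f (E(f) = f + f = 2*f)
Q(r) + E(A) = 5 + 2*4 = 5 + 8 = 13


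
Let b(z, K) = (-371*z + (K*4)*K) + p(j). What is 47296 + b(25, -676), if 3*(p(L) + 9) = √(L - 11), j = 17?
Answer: 1865916 + √6/3 ≈ 1.8659e+6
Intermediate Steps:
p(L) = -9 + √(-11 + L)/3 (p(L) = -9 + √(L - 11)/3 = -9 + √(-11 + L)/3)
b(z, K) = -9 - 371*z + 4*K² + √6/3 (b(z, K) = (-371*z + (K*4)*K) + (-9 + √(-11 + 17)/3) = (-371*z + (4*K)*K) + (-9 + √6/3) = (-371*z + 4*K²) + (-9 + √6/3) = -9 - 371*z + 4*K² + √6/3)
47296 + b(25, -676) = 47296 + (-9 - 371*25 + 4*(-676)² + √6/3) = 47296 + (-9 - 9275 + 4*456976 + √6/3) = 47296 + (-9 - 9275 + 1827904 + √6/3) = 47296 + (1818620 + √6/3) = 1865916 + √6/3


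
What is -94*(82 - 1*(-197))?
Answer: -26226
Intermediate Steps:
-94*(82 - 1*(-197)) = -94*(82 + 197) = -94*279 = -26226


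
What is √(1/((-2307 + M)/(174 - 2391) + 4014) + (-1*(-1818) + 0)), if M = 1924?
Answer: √143985063667884495/8899421 ≈ 42.638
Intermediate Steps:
√(1/((-2307 + M)/(174 - 2391) + 4014) + (-1*(-1818) + 0)) = √(1/((-2307 + 1924)/(174 - 2391) + 4014) + (-1*(-1818) + 0)) = √(1/(-383/(-2217) + 4014) + (1818 + 0)) = √(1/(-383*(-1/2217) + 4014) + 1818) = √(1/(383/2217 + 4014) + 1818) = √(1/(8899421/2217) + 1818) = √(2217/8899421 + 1818) = √(16179149595/8899421) = √143985063667884495/8899421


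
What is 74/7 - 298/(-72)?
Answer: 3707/252 ≈ 14.710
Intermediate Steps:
74/7 - 298/(-72) = 74*(1/7) - 298*(-1/72) = 74/7 + 149/36 = 3707/252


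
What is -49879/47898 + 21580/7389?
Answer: 73898101/39324258 ≈ 1.8792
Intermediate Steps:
-49879/47898 + 21580/7389 = 73898101/39324258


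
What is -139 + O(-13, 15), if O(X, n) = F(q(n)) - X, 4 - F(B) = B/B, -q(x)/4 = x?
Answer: -123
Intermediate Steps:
q(x) = -4*x
F(B) = 3 (F(B) = 4 - B/B = 4 - 1*1 = 4 - 1 = 3)
O(X, n) = 3 - X
-139 + O(-13, 15) = -139 + (3 - 1*(-13)) = -139 + (3 + 13) = -139 + 16 = -123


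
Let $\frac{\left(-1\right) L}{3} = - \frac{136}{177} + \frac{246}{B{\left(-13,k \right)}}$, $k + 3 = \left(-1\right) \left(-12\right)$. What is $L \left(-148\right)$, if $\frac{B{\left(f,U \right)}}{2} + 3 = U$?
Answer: $\frac{516890}{59} \approx 8760.8$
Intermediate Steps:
$k = 9$ ($k = -3 - -12 = -3 + 12 = 9$)
$B{\left(f,U \right)} = -6 + 2 U$
$L = - \frac{6985}{118}$ ($L = - 3 \left(- \frac{136}{177} + \frac{246}{-6 + 2 \cdot 9}\right) = - 3 \left(\left(-136\right) \frac{1}{177} + \frac{246}{-6 + 18}\right) = - 3 \left(- \frac{136}{177} + \frac{246}{12}\right) = - 3 \left(- \frac{136}{177} + 246 \cdot \frac{1}{12}\right) = - 3 \left(- \frac{136}{177} + \frac{41}{2}\right) = \left(-3\right) \frac{6985}{354} = - \frac{6985}{118} \approx -59.195$)
$L \left(-148\right) = \left(- \frac{6985}{118}\right) \left(-148\right) = \frac{516890}{59}$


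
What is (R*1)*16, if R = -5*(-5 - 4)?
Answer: 720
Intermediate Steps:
R = 45 (R = -5*(-9) = 45)
(R*1)*16 = (45*1)*16 = 45*16 = 720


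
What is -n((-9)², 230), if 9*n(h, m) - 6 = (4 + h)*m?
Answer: -19556/9 ≈ -2172.9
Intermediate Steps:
n(h, m) = ⅔ + m*(4 + h)/9 (n(h, m) = ⅔ + ((4 + h)*m)/9 = ⅔ + (m*(4 + h))/9 = ⅔ + m*(4 + h)/9)
-n((-9)², 230) = -(⅔ + (4/9)*230 + (⅑)*(-9)²*230) = -(⅔ + 920/9 + (⅑)*81*230) = -(⅔ + 920/9 + 2070) = -1*19556/9 = -19556/9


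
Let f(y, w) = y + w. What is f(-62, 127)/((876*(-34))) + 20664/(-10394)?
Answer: -308066093/154787448 ≈ -1.9903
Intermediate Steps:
f(y, w) = w + y
f(-62, 127)/((876*(-34))) + 20664/(-10394) = (127 - 62)/((876*(-34))) + 20664/(-10394) = 65/(-29784) + 20664*(-1/10394) = 65*(-1/29784) - 10332/5197 = -65/29784 - 10332/5197 = -308066093/154787448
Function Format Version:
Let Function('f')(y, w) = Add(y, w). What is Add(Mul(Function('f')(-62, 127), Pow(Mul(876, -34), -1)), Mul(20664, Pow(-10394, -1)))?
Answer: Rational(-308066093, 154787448) ≈ -1.9903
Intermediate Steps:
Function('f')(y, w) = Add(w, y)
Add(Mul(Function('f')(-62, 127), Pow(Mul(876, -34), -1)), Mul(20664, Pow(-10394, -1))) = Add(Mul(Add(127, -62), Pow(Mul(876, -34), -1)), Mul(20664, Pow(-10394, -1))) = Add(Mul(65, Pow(-29784, -1)), Mul(20664, Rational(-1, 10394))) = Add(Mul(65, Rational(-1, 29784)), Rational(-10332, 5197)) = Add(Rational(-65, 29784), Rational(-10332, 5197)) = Rational(-308066093, 154787448)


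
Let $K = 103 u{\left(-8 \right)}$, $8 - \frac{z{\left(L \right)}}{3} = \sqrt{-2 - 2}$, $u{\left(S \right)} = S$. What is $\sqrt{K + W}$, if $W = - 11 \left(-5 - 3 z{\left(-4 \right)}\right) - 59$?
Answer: $3 \sqrt{-4 - 22 i} \approx 9.0897 - 10.891 i$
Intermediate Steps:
$z{\left(L \right)} = 24 - 6 i$ ($z{\left(L \right)} = 24 - 3 \sqrt{-2 - 2} = 24 - 3 \sqrt{-4} = 24 - 3 \cdot 2 i = 24 - 6 i$)
$W = 788 - 198 i$ ($W = - 11 \left(-5 - 3 \left(24 - 6 i\right)\right) - 59 = - 11 \left(-5 - \left(72 - 18 i\right)\right) - 59 = - 11 \left(-77 + 18 i\right) - 59 = \left(847 - 198 i\right) - 59 = 788 - 198 i \approx 788.0 - 198.0 i$)
$K = -824$ ($K = 103 \left(-8\right) = -824$)
$\sqrt{K + W} = \sqrt{-824 + \left(788 - 198 i\right)} = \sqrt{-36 - 198 i}$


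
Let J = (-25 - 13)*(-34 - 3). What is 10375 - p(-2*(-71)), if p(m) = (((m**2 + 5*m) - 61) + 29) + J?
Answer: -11873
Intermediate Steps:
J = 1406 (J = -38*(-37) = 1406)
p(m) = 1374 + m**2 + 5*m (p(m) = (((m**2 + 5*m) - 61) + 29) + 1406 = ((-61 + m**2 + 5*m) + 29) + 1406 = (-32 + m**2 + 5*m) + 1406 = 1374 + m**2 + 5*m)
10375 - p(-2*(-71)) = 10375 - (1374 + (-2*(-71))**2 + 5*(-2*(-71))) = 10375 - (1374 + 142**2 + 5*142) = 10375 - (1374 + 20164 + 710) = 10375 - 1*22248 = 10375 - 22248 = -11873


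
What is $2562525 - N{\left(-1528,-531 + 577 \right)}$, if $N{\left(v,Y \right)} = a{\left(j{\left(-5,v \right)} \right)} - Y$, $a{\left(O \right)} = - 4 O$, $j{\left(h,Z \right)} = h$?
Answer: $2562551$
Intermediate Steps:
$N{\left(v,Y \right)} = 20 - Y$ ($N{\left(v,Y \right)} = \left(-4\right) \left(-5\right) - Y = 20 - Y$)
$2562525 - N{\left(-1528,-531 + 577 \right)} = 2562525 - \left(20 - \left(-531 + 577\right)\right) = 2562525 - \left(20 - 46\right) = 2562525 - -26 = 2562525 + 26 = 2562551$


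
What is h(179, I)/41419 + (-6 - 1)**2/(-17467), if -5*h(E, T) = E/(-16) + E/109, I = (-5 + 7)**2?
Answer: -17406737171/6308620668560 ≈ -0.0027592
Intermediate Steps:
I = 4 (I = 2**2 = 4)
h(E, T) = 93*E/8720 (h(E, T) = -(E/(-16) + E/109)/5 = -(E*(-1/16) + E*(1/109))/5 = -(-E/16 + E/109)/5 = -(-93)*E/8720 = 93*E/8720)
h(179, I)/41419 + (-6 - 1)**2/(-17467) = ((93/8720)*179)/41419 + (-6 - 1)**2/(-17467) = (16647/8720)*(1/41419) + (-7)**2*(-1/17467) = 16647/361173680 + 49*(-1/17467) = 16647/361173680 - 49/17467 = -17406737171/6308620668560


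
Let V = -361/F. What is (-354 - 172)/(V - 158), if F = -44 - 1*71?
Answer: 60490/17809 ≈ 3.3966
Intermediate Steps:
F = -115 (F = -44 - 71 = -115)
V = 361/115 (V = -361/(-115) = -361*(-1/115) = 361/115 ≈ 3.1391)
(-354 - 172)/(V - 158) = (-354 - 172)/(361/115 - 158) = -526/(-17809/115) = -526*(-115/17809) = 60490/17809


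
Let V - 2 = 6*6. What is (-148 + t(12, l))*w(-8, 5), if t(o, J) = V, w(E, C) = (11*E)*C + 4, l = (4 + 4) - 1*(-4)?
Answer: 47960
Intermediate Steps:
l = 12 (l = 8 + 4 = 12)
V = 38 (V = 2 + 6*6 = 2 + 36 = 38)
w(E, C) = 4 + 11*C*E (w(E, C) = 11*C*E + 4 = 4 + 11*C*E)
t(o, J) = 38
(-148 + t(12, l))*w(-8, 5) = (-148 + 38)*(4 + 11*5*(-8)) = -110*(4 - 440) = -110*(-436) = 47960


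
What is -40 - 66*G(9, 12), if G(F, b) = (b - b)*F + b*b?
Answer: -9544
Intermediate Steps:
G(F, b) = b**2 (G(F, b) = 0*F + b**2 = 0 + b**2 = b**2)
-40 - 66*G(9, 12) = -40 - 66*12**2 = -40 - 66*144 = -40 - 9504 = -9544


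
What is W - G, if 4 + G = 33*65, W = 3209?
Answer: 1068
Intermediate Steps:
G = 2141 (G = -4 + 33*65 = -4 + 2145 = 2141)
W - G = 3209 - 1*2141 = 3209 - 2141 = 1068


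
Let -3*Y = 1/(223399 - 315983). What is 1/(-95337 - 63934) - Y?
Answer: -437023/44237838792 ≈ -9.8789e-6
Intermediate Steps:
Y = 1/277752 (Y = -1/(3*(223399 - 315983)) = -⅓/(-92584) = -⅓*(-1/92584) = 1/277752 ≈ 3.6003e-6)
1/(-95337 - 63934) - Y = 1/(-95337 - 63934) - 1*1/277752 = 1/(-159271) - 1/277752 = -1/159271 - 1/277752 = -437023/44237838792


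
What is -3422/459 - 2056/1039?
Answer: -4499162/476901 ≈ -9.4342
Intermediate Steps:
-3422/459 - 2056/1039 = -4499162/476901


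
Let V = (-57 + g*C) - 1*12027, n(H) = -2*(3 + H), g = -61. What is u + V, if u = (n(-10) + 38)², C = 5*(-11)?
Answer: -6025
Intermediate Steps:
C = -55
n(H) = -6 - 2*H
u = 2704 (u = ((-6 - 2*(-10)) + 38)² = ((-6 + 20) + 38)² = (14 + 38)² = 52² = 2704)
V = -8729 (V = (-57 - 61*(-55)) - 1*12027 = (-57 + 3355) - 12027 = 3298 - 12027 = -8729)
u + V = 2704 - 8729 = -6025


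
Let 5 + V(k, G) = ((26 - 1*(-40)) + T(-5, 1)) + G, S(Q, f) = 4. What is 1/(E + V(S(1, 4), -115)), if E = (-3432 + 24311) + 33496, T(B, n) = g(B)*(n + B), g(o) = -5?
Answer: 1/54341 ≈ 1.8402e-5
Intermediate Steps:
T(B, n) = -5*B - 5*n (T(B, n) = -5*(n + B) = -5*(B + n) = -5*B - 5*n)
V(k, G) = 81 + G (V(k, G) = -5 + (((26 - 1*(-40)) + (-5*(-5) - 5*1)) + G) = -5 + (((26 + 40) + (25 - 5)) + G) = -5 + ((66 + 20) + G) = -5 + (86 + G) = 81 + G)
E = 54375 (E = 20879 + 33496 = 54375)
1/(E + V(S(1, 4), -115)) = 1/(54375 + (81 - 115)) = 1/(54375 - 34) = 1/54341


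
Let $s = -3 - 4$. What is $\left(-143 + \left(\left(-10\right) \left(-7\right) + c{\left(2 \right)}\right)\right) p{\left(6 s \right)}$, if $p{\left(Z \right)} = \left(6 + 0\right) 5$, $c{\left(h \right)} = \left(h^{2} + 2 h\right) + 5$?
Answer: $-1800$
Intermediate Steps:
$c{\left(h \right)} = 5 + h^{2} + 2 h$
$s = -7$ ($s = -3 - 4 = -7$)
$p{\left(Z \right)} = 30$ ($p{\left(Z \right)} = 6 \cdot 5 = 30$)
$\left(-143 + \left(\left(-10\right) \left(-7\right) + c{\left(2 \right)}\right)\right) p{\left(6 s \right)} = \left(-143 + \left(\left(-10\right) \left(-7\right) + \left(5 + 2^{2} + 2 \cdot 2\right)\right)\right) 30 = \left(-143 + \left(70 + \left(5 + 4 + 4\right)\right)\right) 30 = \left(-143 + \left(70 + 13\right)\right) 30 = \left(-143 + 83\right) 30 = \left(-60\right) 30 = -1800$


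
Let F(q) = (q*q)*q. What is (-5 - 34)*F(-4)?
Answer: 2496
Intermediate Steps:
F(q) = q³ (F(q) = q²*q = q³)
(-5 - 34)*F(-4) = (-5 - 34)*(-4)³ = -39*(-64) = 2496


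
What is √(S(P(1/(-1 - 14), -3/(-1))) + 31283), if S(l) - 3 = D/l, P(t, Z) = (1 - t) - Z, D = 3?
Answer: √26310221/29 ≈ 176.87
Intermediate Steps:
P(t, Z) = 1 - Z - t
S(l) = 3 + 3/l
√(S(P(1/(-1 - 14), -3/(-1))) + 31283) = √((3 + 3/(1 - (-3)/(-1) - 1/(-1 - 14))) + 31283) = √((3 + 3/(1 - (-3)*(-1) - 1/(-15))) + 31283) = √((3 + 3/(1 - 1*3 - 1*(-1/15))) + 31283) = √((3 + 3/(1 - 3 + 1/15)) + 31283) = √((3 + 3/(-29/15)) + 31283) = √((3 + 3*(-15/29)) + 31283) = √((3 - 45/29) + 31283) = √(42/29 + 31283) = √(907249/29) = √26310221/29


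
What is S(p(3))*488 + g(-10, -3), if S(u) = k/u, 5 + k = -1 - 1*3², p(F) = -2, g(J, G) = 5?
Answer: 3665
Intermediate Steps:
k = -15 (k = -5 + (-1 - 1*3²) = -5 + (-1 - 1*9) = -5 + (-1 - 9) = -5 - 10 = -15)
S(u) = -15/u
S(p(3))*488 + g(-10, -3) = -15/(-2)*488 + 5 = -15*(-½)*488 + 5 = (15/2)*488 + 5 = 3660 + 5 = 3665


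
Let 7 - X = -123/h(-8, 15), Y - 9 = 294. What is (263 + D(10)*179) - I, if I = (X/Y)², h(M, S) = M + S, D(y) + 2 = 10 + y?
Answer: 15677734301/4498641 ≈ 3485.0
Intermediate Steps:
D(y) = 8 + y (D(y) = -2 + (10 + y) = 8 + y)
Y = 303 (Y = 9 + 294 = 303)
X = 172/7 (X = 7 - (-123)/(-8 + 15) = 7 - (-123)/7 = 7 - 1*(-123/7) = 7 + 123/7 = 172/7 ≈ 24.571)
I = 29584/4498641 (I = ((172/7)/303)² = ((172/7)*(1/303))² = (172/2121)² = 29584/4498641 ≈ 0.0065762)
(263 + D(10)*179) - I = (263 + (8 + 10)*179) - 1*29584/4498641 = (263 + 18*179) - 29584/4498641 = (263 + 3222) - 29584/4498641 = 3485 - 29584/4498641 = 15677734301/4498641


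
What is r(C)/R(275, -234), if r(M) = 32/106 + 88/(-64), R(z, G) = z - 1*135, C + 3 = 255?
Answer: -13/1696 ≈ -0.0076651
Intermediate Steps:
C = 252 (C = -3 + 255 = 252)
R(z, G) = -135 + z (R(z, G) = z - 135 = -135 + z)
r(M) = -455/424 (r(M) = 32*(1/106) + 88*(-1/64) = 16/53 - 11/8 = -455/424)
r(C)/R(275, -234) = -455/(424*(-135 + 275)) = -455/424/140 = -455/424*1/140 = -13/1696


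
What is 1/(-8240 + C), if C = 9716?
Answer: 1/1476 ≈ 0.00067751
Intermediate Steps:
1/(-8240 + C) = 1/(-8240 + 9716) = 1/1476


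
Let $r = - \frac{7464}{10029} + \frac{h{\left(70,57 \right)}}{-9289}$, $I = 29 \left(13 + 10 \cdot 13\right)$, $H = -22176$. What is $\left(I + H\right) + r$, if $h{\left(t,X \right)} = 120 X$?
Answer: $- \frac{559902803835}{31053127} \approx -18030.0$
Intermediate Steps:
$I = 4147$ ($I = 29 \left(13 + 130\right) = 29 \cdot 143 = 4147$)
$r = - \frac{45977152}{31053127}$ ($r = - \frac{7464}{10029} + \frac{120 \cdot 57}{-9289} = \left(-7464\right) \frac{1}{10029} + 6840 \left(- \frac{1}{9289}\right) = - \frac{2488}{3343} - \frac{6840}{9289} = - \frac{45977152}{31053127} \approx -1.4806$)
$\left(I + H\right) + r = \left(4147 - 22176\right) - \frac{45977152}{31053127} = -18029 - \frac{45977152}{31053127} = - \frac{559902803835}{31053127}$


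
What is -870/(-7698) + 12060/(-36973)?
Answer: -10111895/47436359 ≈ -0.21317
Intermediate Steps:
-870/(-7698) + 12060/(-36973) = -870*(-1/7698) + 12060*(-1/36973) = 145/1283 - 12060/36973 = -10111895/47436359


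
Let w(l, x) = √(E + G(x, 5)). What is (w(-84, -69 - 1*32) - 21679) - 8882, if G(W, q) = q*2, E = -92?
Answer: -30561 + I*√82 ≈ -30561.0 + 9.0554*I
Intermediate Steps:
G(W, q) = 2*q
w(l, x) = I*√82 (w(l, x) = √(-92 + 2*5) = √(-92 + 10) = √(-82) = I*√82)
(w(-84, -69 - 1*32) - 21679) - 8882 = (I*√82 - 21679) - 8882 = (-21679 + I*√82) - 8882 = -30561 + I*√82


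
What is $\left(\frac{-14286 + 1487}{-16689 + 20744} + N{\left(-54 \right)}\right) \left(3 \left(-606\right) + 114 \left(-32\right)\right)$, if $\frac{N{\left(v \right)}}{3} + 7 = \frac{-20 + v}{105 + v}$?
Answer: $\frac{10742264208}{68935} \approx 1.5583 \cdot 10^{5}$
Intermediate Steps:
$N{\left(v \right)} = -21 + \frac{3 \left(-20 + v\right)}{105 + v}$ ($N{\left(v \right)} = -21 + 3 \frac{-20 + v}{105 + v} = -21 + \frac{3 \left(-20 + v\right)}{105 + v}$)
$\left(\frac{-14286 + 1487}{-16689 + 20744} + N{\left(-54 \right)}\right) \left(3 \left(-606\right) + 114 \left(-32\right)\right) = \left(\frac{-14286 + 1487}{-16689 + 20744} + \frac{3 \left(-755 - -324\right)}{105 - 54}\right) \left(3 \left(-606\right) + 114 \left(-32\right)\right) = \left(- \frac{12799}{4055} + \frac{3 \left(-755 + 324\right)}{51}\right) \left(-1818 - 3648\right) = \left(\left(-12799\right) \frac{1}{4055} + 3 \cdot \frac{1}{51} \left(-431\right)\right) \left(-5466\right) = \left(- \frac{12799}{4055} - \frac{431}{17}\right) \left(-5466\right) = \left(- \frac{1965288}{68935}\right) \left(-5466\right) = \frac{10742264208}{68935}$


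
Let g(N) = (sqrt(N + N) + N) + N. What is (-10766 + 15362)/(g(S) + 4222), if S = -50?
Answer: 2368089/2123873 - 5745*I/2123873 ≈ 1.115 - 0.002705*I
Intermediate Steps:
g(N) = 2*N + sqrt(2)*sqrt(N) (g(N) = (sqrt(2*N) + N) + N = (sqrt(2)*sqrt(N) + N) + N = (N + sqrt(2)*sqrt(N)) + N = 2*N + sqrt(2)*sqrt(N))
(-10766 + 15362)/(g(S) + 4222) = (-10766 + 15362)/((2*(-50) + sqrt(2)*sqrt(-50)) + 4222) = 4596/((-100 + sqrt(2)*(5*I*sqrt(2))) + 4222) = 4596/((-100 + 10*I) + 4222) = 4596/(4122 + 10*I) = 4596*((4122 - 10*I)/16990984) = 1149*(4122 - 10*I)/4247746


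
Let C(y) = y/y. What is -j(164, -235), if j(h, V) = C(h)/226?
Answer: -1/226 ≈ -0.0044248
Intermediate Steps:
C(y) = 1
j(h, V) = 1/226
-j(164, -235) = -1*1/226 = -1/226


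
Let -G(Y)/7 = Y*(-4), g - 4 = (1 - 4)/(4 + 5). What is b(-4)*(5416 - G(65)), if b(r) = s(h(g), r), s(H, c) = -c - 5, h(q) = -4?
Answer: -3596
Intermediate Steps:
g = 11/3 (g = 4 + (1 - 4)/(4 + 5) = 4 - 3/9 = 4 - 3*⅑ = 4 - ⅓ = 11/3 ≈ 3.6667)
G(Y) = 28*Y (G(Y) = -7*Y*(-4) = -(-28)*Y = 28*Y)
s(H, c) = -5 - c
b(r) = -5 - r
b(-4)*(5416 - G(65)) = (-5 - 1*(-4))*(5416 - 28*65) = (-5 + 4)*(5416 - 1*1820) = -(5416 - 1820) = -1*3596 = -3596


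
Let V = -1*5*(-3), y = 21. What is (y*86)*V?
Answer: 27090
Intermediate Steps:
V = 15 (V = -5*(-3) = 15)
(y*86)*V = (21*86)*15 = 1806*15 = 27090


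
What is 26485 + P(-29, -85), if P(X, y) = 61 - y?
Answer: 26631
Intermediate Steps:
26485 + P(-29, -85) = 26485 + (61 - 1*(-85)) = 26485 + (61 + 85) = 26485 + 146 = 26631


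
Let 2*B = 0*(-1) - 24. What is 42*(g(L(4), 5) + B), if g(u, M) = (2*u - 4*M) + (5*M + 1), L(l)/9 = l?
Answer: 2772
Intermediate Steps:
L(l) = 9*l
B = -12 (B = (0*(-1) - 24)/2 = (0 - 24)/2 = (½)*(-24) = -12)
g(u, M) = 1 + M + 2*u (g(u, M) = (-4*M + 2*u) + (1 + 5*M) = 1 + M + 2*u)
42*(g(L(4), 5) + B) = 42*((1 + 5 + 2*(9*4)) - 12) = 42*((1 + 5 + 2*36) - 12) = 42*((1 + 5 + 72) - 12) = 42*(78 - 12) = 42*66 = 2772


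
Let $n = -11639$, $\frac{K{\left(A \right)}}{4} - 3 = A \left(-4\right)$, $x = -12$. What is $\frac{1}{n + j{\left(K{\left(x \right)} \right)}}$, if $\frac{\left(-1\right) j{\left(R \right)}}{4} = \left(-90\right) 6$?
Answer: $- \frac{1}{9479} \approx -0.0001055$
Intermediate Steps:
$K{\left(A \right)} = 12 - 16 A$ ($K{\left(A \right)} = 12 + 4 A \left(-4\right) = 12 + 4 \left(- 4 A\right) = 12 - 16 A$)
$j{\left(R \right)} = 2160$ ($j{\left(R \right)} = - 4 \left(\left(-90\right) 6\right) = \left(-4\right) \left(-540\right) = 2160$)
$\frac{1}{n + j{\left(K{\left(x \right)} \right)}} = \frac{1}{-11639 + 2160} = \frac{1}{-9479} = - \frac{1}{9479}$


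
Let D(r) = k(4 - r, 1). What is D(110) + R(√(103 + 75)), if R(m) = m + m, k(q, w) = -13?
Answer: -13 + 2*√178 ≈ 13.683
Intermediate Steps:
D(r) = -13
R(m) = 2*m
D(110) + R(√(103 + 75)) = -13 + 2*√(103 + 75) = -13 + 2*√178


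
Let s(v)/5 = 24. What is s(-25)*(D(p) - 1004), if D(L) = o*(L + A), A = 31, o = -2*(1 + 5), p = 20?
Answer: -193920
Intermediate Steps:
o = -12 (o = -2*6 = -12)
s(v) = 120 (s(v) = 5*24 = 120)
D(L) = -372 - 12*L (D(L) = -12*(L + 31) = -12*(31 + L) = -372 - 12*L)
s(-25)*(D(p) - 1004) = 120*((-372 - 12*20) - 1004) = 120*((-372 - 240) - 1004) = 120*(-612 - 1004) = 120*(-1616) = -193920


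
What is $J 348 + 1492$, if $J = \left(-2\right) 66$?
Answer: $-44444$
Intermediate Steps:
$J = -132$
$J 348 + 1492 = \left(-132\right) 348 + 1492 = -45936 + 1492 = -44444$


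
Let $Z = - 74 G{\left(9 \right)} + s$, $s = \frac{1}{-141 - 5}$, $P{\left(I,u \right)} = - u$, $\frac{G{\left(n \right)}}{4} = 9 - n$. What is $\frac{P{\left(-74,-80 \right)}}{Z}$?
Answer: $-11680$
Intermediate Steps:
$G{\left(n \right)} = 36 - 4 n$ ($G{\left(n \right)} = 4 \left(9 - n\right) = 36 - 4 n$)
$s = - \frac{1}{146}$ ($s = \frac{1}{-146} = - \frac{1}{146} \approx -0.0068493$)
$Z = - \frac{1}{146}$ ($Z = - 74 \left(36 - 36\right) - \frac{1}{146} = \left(-74\right) 0 - \frac{1}{146} = 0 - \frac{1}{146} = - \frac{1}{146} \approx -0.0068493$)
$\frac{P{\left(-74,-80 \right)}}{Z} = \frac{\left(-1\right) \left(-80\right)}{- \frac{1}{146}} = 80 \left(-146\right) = -11680$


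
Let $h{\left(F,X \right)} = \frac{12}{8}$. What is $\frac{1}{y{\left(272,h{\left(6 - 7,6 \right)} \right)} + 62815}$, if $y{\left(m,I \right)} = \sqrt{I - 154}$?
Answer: $\frac{25126}{1578289751} - \frac{i \sqrt{610}}{7891448755} \approx 1.592 \cdot 10^{-5} - 3.1297 \cdot 10^{-9} i$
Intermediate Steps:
$h{\left(F,X \right)} = \frac{3}{2}$ ($h{\left(F,X \right)} = 12 \cdot \frac{1}{8} = \frac{3}{2}$)
$y{\left(m,I \right)} = \sqrt{-154 + I}$
$\frac{1}{y{\left(272,h{\left(6 - 7,6 \right)} \right)} + 62815} = \frac{1}{\sqrt{-154 + \frac{3}{2}} + 62815} = \frac{1}{\sqrt{- \frac{305}{2}} + 62815} = \frac{1}{\frac{i \sqrt{610}}{2} + 62815} = \frac{1}{62815 + \frac{i \sqrt{610}}{2}}$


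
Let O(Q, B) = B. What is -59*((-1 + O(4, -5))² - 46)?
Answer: 590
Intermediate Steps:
-59*((-1 + O(4, -5))² - 46) = -59*((-1 - 5)² - 46) = -59*((-6)² - 46) = -59*(36 - 46) = -59*(-10) = 590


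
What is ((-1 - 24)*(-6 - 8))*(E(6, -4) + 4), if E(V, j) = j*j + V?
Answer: 9100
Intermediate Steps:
E(V, j) = V + j² (E(V, j) = j² + V = V + j²)
((-1 - 24)*(-6 - 8))*(E(6, -4) + 4) = ((-1 - 24)*(-6 - 8))*((6 + (-4)²) + 4) = (-25*(-14))*((6 + 16) + 4) = 350*(22 + 4) = 350*26 = 9100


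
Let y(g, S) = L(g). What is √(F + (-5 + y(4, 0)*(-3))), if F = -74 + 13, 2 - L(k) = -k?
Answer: 2*I*√21 ≈ 9.1651*I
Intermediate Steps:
L(k) = 2 + k (L(k) = 2 - (-1)*k = 2 + k)
y(g, S) = 2 + g
F = -61
√(F + (-5 + y(4, 0)*(-3))) = √(-61 + (-5 + (2 + 4)*(-3))) = √(-61 + (-5 + 6*(-3))) = √(-61 + (-5 - 18)) = √(-61 - 23) = √(-84) = 2*I*√21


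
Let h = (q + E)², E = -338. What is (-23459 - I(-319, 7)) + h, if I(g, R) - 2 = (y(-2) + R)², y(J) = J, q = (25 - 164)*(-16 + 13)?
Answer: -17245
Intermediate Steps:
q = 417 (q = -139*(-3) = 417)
I(g, R) = 2 + (-2 + R)²
h = 6241 (h = (417 - 338)² = 79² = 6241)
(-23459 - I(-319, 7)) + h = (-23459 - (2 + (-2 + 7)²)) + 6241 = (-23459 - (2 + 5²)) + 6241 = (-23459 - (2 + 25)) + 6241 = (-23459 - 1*27) + 6241 = (-23459 - 27) + 6241 = -23486 + 6241 = -17245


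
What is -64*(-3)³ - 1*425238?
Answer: -423510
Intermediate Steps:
-64*(-3)³ - 1*425238 = -64*(-27) - 425238 = 1728 - 425238 = -423510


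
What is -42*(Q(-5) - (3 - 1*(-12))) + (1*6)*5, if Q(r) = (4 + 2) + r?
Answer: 618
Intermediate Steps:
Q(r) = 6 + r
-42*(Q(-5) - (3 - 1*(-12))) + (1*6)*5 = -42*((6 - 5) - (3 - 1*(-12))) + (1*6)*5 = -42*(1 - (3 + 12)) + 6*5 = -42*(1 - 1*15) + 30 = -42*(1 - 15) + 30 = -42*(-14) + 30 = 588 + 30 = 618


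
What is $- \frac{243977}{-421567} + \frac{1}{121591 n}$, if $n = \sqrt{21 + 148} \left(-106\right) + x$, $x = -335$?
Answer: $\frac{50816842466624}{87806244055161} \approx 0.57874$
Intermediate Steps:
$n = -1713$ ($n = \sqrt{21 + 148} \left(-106\right) - 335 = \sqrt{169} \left(-106\right) - 335 = 13 \left(-106\right) - 335 = -1378 - 335 = -1713$)
$- \frac{243977}{-421567} + \frac{1}{121591 n} = - \frac{243977}{-421567} + \frac{1}{121591 \left(-1713\right)} = \left(-243977\right) \left(- \frac{1}{421567}\right) + \frac{1}{121591} \left(- \frac{1}{1713}\right) = \frac{243977}{421567} - \frac{1}{208285383} = \frac{50816842466624}{87806244055161}$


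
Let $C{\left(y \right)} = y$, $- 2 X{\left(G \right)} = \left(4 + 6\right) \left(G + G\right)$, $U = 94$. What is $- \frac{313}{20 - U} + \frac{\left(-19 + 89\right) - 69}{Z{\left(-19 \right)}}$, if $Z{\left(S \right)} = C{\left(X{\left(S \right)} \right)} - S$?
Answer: $\frac{65491}{15466} \approx 4.2345$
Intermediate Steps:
$X{\left(G \right)} = - 10 G$ ($X{\left(G \right)} = - \frac{\left(4 + 6\right) \left(G + G\right)}{2} = - \frac{10 \cdot 2 G}{2} = - \frac{20 G}{2} = - 10 G$)
$Z{\left(S \right)} = - 11 S$ ($Z{\left(S \right)} = - 10 S - S = - 11 S$)
$- \frac{313}{20 - U} + \frac{\left(-19 + 89\right) - 69}{Z{\left(-19 \right)}} = - \frac{313}{20 - 94} + \frac{\left(-19 + 89\right) - 69}{\left(-11\right) \left(-19\right)} = - \frac{313}{20 - 94} + \frac{70 - 69}{209} = - \frac{313}{-74} + 1 \cdot \frac{1}{209} = \left(-313\right) \left(- \frac{1}{74}\right) + \frac{1}{209} = \frac{313}{74} + \frac{1}{209} = \frac{65491}{15466}$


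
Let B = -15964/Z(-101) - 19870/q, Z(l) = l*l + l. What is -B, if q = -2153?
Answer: -41579127/5436325 ≈ -7.6484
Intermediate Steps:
Z(l) = l + l² (Z(l) = l² + l = l + l²)
B = 41579127/5436325 (B = -15964*(-1/(101*(1 - 101))) - 19870/(-2153) = -15964/((-101*(-100))) - 19870*(-1/2153) = -15964/10100 + 19870/2153 = -15964*1/10100 + 19870/2153 = -3991/2525 + 19870/2153 = 41579127/5436325 ≈ 7.6484)
-B = -1*41579127/5436325 = -41579127/5436325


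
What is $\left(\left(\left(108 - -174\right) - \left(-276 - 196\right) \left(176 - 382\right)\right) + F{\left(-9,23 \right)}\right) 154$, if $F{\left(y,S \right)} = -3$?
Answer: $-14930762$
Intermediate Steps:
$\left(\left(\left(108 - -174\right) - \left(-276 - 196\right) \left(176 - 382\right)\right) + F{\left(-9,23 \right)}\right) 154 = \left(\left(\left(108 - -174\right) - \left(-276 - 196\right) \left(176 - 382\right)\right) - 3\right) 154 = \left(\left(\left(108 + 174\right) - \left(-472\right) \left(-206\right)\right) - 3\right) 154 = \left(\left(282 - 97232\right) - 3\right) 154 = \left(-96950 - 3\right) 154 = \left(-96953\right) 154 = -14930762$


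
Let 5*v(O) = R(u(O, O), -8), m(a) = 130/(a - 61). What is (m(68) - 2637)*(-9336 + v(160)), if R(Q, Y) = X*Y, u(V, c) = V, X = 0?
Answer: 171119544/7 ≈ 2.4446e+7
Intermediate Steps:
m(a) = 130/(-61 + a)
R(Q, Y) = 0 (R(Q, Y) = 0*Y = 0)
v(O) = 0 (v(O) = (1/5)*0 = 0)
(m(68) - 2637)*(-9336 + v(160)) = (130/(-61 + 68) - 2637)*(-9336 + 0) = (130/7 - 2637)*(-9336) = -18329/7*(-9336) = 171119544/7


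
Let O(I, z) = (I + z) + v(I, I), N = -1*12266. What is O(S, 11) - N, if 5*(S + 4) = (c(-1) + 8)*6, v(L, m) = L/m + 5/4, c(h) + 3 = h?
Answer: 245601/20 ≈ 12280.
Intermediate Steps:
c(h) = -3 + h
v(L, m) = 5/4 + L/m (v(L, m) = L/m + 5*(1/4) = L/m + 5/4 = 5/4 + L/m)
S = 4/5 (S = -4 + (((-3 - 1) + 8)*6)/5 = -4 + ((-4 + 8)*6)/5 = -4 + (4*6)/5 = -4 + (1/5)*24 = -4 + 24/5 = 4/5 ≈ 0.80000)
N = -12266
O(I, z) = 9/4 + I + z (O(I, z) = (I + z) + (5/4 + I/I) = (I + z) + (5/4 + 1) = (I + z) + 9/4 = 9/4 + I + z)
O(S, 11) - N = (9/4 + 4/5 + 11) - 1*(-12266) = 281/20 + 12266 = 245601/20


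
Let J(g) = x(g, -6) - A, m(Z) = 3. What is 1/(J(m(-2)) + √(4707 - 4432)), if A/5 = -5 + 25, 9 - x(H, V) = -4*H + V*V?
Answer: -23/2590 - √11/2590 ≈ -0.010161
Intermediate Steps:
x(H, V) = 9 - V² + 4*H (x(H, V) = 9 - (-4*H + V*V) = 9 - (-4*H + V²) = 9 - (V² - 4*H) = 9 + (-V² + 4*H) = 9 - V² + 4*H)
A = 100 (A = 5*(-5 + 25) = 5*20 = 100)
J(g) = -127 + 4*g (J(g) = (9 - 1*(-6)² + 4*g) - 1*100 = (9 - 1*36 + 4*g) - 100 = (9 - 36 + 4*g) - 100 = (-27 + 4*g) - 100 = -127 + 4*g)
1/(J(m(-2)) + √(4707 - 4432)) = 1/((-127 + 4*3) + √(4707 - 4432)) = 1/((-127 + 12) + √275) = 1/(-115 + 5*√11)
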